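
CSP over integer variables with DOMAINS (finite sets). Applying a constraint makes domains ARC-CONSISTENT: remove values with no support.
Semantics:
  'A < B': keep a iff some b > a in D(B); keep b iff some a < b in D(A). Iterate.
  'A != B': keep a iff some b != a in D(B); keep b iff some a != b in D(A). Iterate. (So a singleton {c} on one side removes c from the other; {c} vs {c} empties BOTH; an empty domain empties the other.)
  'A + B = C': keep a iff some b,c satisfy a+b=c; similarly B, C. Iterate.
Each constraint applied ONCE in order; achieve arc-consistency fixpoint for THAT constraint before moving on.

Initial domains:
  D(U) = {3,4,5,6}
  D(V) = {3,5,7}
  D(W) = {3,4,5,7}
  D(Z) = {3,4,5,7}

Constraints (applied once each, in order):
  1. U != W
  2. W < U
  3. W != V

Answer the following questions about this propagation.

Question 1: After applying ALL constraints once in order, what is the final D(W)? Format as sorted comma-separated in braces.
Constraint 1 (U != W) on D(U)={3,4,5,6} D(W)={3,4,5,7}: no change
Constraint 2 (W < U) on D(W)={3,4,5,7} D(U)={3,4,5,6}: W {3,4,5,7}->{3,4,5}; U {3,4,5,6}->{4,5,6}
Constraint 3 (W != V) on D(W)={3,4,5} D(V)={3,5,7}: no change
So after all 3 constraints: D(W) = {3,4,5}

Answer: {3,4,5}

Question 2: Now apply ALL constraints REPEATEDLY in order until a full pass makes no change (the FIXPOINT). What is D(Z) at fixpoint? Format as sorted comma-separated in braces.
pass 0 (initial): D(Z)={3,4,5,7}
pass 1: U {3,4,5,6}->{4,5,6}; W {3,4,5,7}->{3,4,5}
pass 2: no change
Fixpoint after 2 passes: D(Z) = {3,4,5,7}

Answer: {3,4,5,7}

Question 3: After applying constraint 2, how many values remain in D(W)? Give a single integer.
Constraint 1 (U != W) on D(U)={3,4,5,6} D(W)={3,4,5,7}: no change
Constraint 2 (W < U) on D(W)={3,4,5,7} D(U)={3,4,5,6}: W {3,4,5,7}->{3,4,5}; U {3,4,5,6}->{4,5,6}
So after constraint 2: D(W)={3,4,5}, size = 3

Answer: 3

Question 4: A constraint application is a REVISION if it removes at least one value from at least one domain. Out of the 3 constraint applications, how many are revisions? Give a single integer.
Answer: 1

Derivation:
Constraint 1 (U != W) on D(U)={3,4,5,6} D(W)={3,4,5,7}: no change => not a revision
Constraint 2 (W < U) on D(W)={3,4,5,7} D(U)={3,4,5,6}: W {3,4,5,7}->{3,4,5}; U {3,4,5,6}->{4,5,6} => REVISION
Constraint 3 (W != V) on D(W)={3,4,5} D(V)={3,5,7}: no change => not a revision
Total revisions = 1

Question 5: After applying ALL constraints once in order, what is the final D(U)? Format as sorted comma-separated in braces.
Answer: {4,5,6}

Derivation:
Constraint 1 (U != W) on D(U)={3,4,5,6} D(W)={3,4,5,7}: no change
Constraint 2 (W < U) on D(W)={3,4,5,7} D(U)={3,4,5,6}: W {3,4,5,7}->{3,4,5}; U {3,4,5,6}->{4,5,6}
Constraint 3 (W != V) on D(W)={3,4,5} D(V)={3,5,7}: no change
So after all 3 constraints: D(U) = {4,5,6}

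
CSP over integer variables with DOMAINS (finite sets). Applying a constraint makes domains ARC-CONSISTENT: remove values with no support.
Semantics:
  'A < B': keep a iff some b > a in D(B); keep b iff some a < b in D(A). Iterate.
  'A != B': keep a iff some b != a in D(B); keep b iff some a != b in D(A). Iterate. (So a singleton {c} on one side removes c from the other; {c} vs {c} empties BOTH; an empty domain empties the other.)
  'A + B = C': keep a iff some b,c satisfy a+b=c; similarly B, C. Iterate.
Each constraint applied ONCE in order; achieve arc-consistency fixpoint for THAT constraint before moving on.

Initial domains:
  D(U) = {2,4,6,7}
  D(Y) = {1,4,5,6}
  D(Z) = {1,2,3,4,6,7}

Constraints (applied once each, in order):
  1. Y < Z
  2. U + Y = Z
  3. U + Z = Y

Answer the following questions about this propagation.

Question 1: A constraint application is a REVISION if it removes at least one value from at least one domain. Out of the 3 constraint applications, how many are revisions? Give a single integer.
Answer: 3

Derivation:
Constraint 1 (Y < Z) on D(Y)={1,4,5,6} D(Z)={1,2,3,4,6,7}: Z {1,2,3,4,6,7}->{2,3,4,6,7} => REVISION
Constraint 2 (U + Y = Z) on D(U)={2,4,6,7} D(Y)={1,4,5,6} D(Z)={2,3,4,6,7}: U {2,4,6,7}->{2,6}; Y {1,4,5,6}->{1,4,5}; Z {2,3,4,6,7}->{3,6,7} => REVISION
Constraint 3 (U + Z = Y) on D(U)={2,6} D(Z)={3,6,7} D(Y)={1,4,5}: U {2,6}->{2}; Z {3,6,7}->{3}; Y {1,4,5}->{5} => REVISION
Total revisions = 3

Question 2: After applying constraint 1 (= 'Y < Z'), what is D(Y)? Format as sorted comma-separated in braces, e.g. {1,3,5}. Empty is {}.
Constraint 1 (Y < Z) on D(Y)={1,4,5,6} D(Z)={1,2,3,4,6,7}: Z {1,2,3,4,6,7}->{2,3,4,6,7}
So after constraint 1: D(Y) = {1,4,5,6}

Answer: {1,4,5,6}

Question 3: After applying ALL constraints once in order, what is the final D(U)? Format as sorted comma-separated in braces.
Answer: {2}

Derivation:
Constraint 1 (Y < Z) on D(Y)={1,4,5,6} D(Z)={1,2,3,4,6,7}: Z {1,2,3,4,6,7}->{2,3,4,6,7}
Constraint 2 (U + Y = Z) on D(U)={2,4,6,7} D(Y)={1,4,5,6} D(Z)={2,3,4,6,7}: U {2,4,6,7}->{2,6}; Y {1,4,5,6}->{1,4,5}; Z {2,3,4,6,7}->{3,6,7}
Constraint 3 (U + Z = Y) on D(U)={2,6} D(Z)={3,6,7} D(Y)={1,4,5}: U {2,6}->{2}; Z {3,6,7}->{3}; Y {1,4,5}->{5}
So after all 3 constraints: D(U) = {2}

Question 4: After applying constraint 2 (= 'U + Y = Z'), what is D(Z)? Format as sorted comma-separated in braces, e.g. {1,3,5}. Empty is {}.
Answer: {3,6,7}

Derivation:
Constraint 1 (Y < Z) on D(Y)={1,4,5,6} D(Z)={1,2,3,4,6,7}: Z {1,2,3,4,6,7}->{2,3,4,6,7}
Constraint 2 (U + Y = Z) on D(U)={2,4,6,7} D(Y)={1,4,5,6} D(Z)={2,3,4,6,7}: U {2,4,6,7}->{2,6}; Y {1,4,5,6}->{1,4,5}; Z {2,3,4,6,7}->{3,6,7}
So after constraint 2: D(Z) = {3,6,7}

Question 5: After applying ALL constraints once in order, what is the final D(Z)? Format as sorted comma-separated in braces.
Answer: {3}

Derivation:
Constraint 1 (Y < Z) on D(Y)={1,4,5,6} D(Z)={1,2,3,4,6,7}: Z {1,2,3,4,6,7}->{2,3,4,6,7}
Constraint 2 (U + Y = Z) on D(U)={2,4,6,7} D(Y)={1,4,5,6} D(Z)={2,3,4,6,7}: U {2,4,6,7}->{2,6}; Y {1,4,5,6}->{1,4,5}; Z {2,3,4,6,7}->{3,6,7}
Constraint 3 (U + Z = Y) on D(U)={2,6} D(Z)={3,6,7} D(Y)={1,4,5}: U {2,6}->{2}; Z {3,6,7}->{3}; Y {1,4,5}->{5}
So after all 3 constraints: D(Z) = {3}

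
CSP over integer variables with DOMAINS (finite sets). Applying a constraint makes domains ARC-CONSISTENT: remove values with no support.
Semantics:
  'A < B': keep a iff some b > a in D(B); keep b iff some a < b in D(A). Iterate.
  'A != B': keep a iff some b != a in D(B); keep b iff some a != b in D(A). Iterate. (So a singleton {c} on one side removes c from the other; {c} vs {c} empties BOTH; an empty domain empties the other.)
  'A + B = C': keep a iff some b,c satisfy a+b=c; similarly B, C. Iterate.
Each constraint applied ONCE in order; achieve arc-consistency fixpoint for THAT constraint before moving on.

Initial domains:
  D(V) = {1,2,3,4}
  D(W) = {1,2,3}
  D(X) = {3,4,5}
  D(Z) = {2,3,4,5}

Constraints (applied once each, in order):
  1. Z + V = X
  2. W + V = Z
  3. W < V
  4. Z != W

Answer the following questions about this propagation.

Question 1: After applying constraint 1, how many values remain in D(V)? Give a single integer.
Answer: 3

Derivation:
Constraint 1 (Z + V = X) on D(Z)={2,3,4,5} D(V)={1,2,3,4} D(X)={3,4,5}: Z {2,3,4,5}->{2,3,4}; V {1,2,3,4}->{1,2,3}
So after constraint 1: D(V)={1,2,3}, size = 3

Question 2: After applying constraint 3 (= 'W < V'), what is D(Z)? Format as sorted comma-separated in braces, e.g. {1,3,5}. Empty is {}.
Constraint 1 (Z + V = X) on D(Z)={2,3,4,5} D(V)={1,2,3,4} D(X)={3,4,5}: Z {2,3,4,5}->{2,3,4}; V {1,2,3,4}->{1,2,3}
Constraint 2 (W + V = Z) on D(W)={1,2,3} D(V)={1,2,3} D(Z)={2,3,4}: no change
Constraint 3 (W < V) on D(W)={1,2,3} D(V)={1,2,3}: W {1,2,3}->{1,2}; V {1,2,3}->{2,3}
So after constraint 3: D(Z) = {2,3,4}

Answer: {2,3,4}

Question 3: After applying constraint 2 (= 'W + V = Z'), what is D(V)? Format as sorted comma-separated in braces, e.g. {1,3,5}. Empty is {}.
Answer: {1,2,3}

Derivation:
Constraint 1 (Z + V = X) on D(Z)={2,3,4,5} D(V)={1,2,3,4} D(X)={3,4,5}: Z {2,3,4,5}->{2,3,4}; V {1,2,3,4}->{1,2,3}
Constraint 2 (W + V = Z) on D(W)={1,2,3} D(V)={1,2,3} D(Z)={2,3,4}: no change
So after constraint 2: D(V) = {1,2,3}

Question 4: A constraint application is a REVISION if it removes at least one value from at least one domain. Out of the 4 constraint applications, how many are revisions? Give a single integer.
Answer: 2

Derivation:
Constraint 1 (Z + V = X) on D(Z)={2,3,4,5} D(V)={1,2,3,4} D(X)={3,4,5}: Z {2,3,4,5}->{2,3,4}; V {1,2,3,4}->{1,2,3} => REVISION
Constraint 2 (W + V = Z) on D(W)={1,2,3} D(V)={1,2,3} D(Z)={2,3,4}: no change => not a revision
Constraint 3 (W < V) on D(W)={1,2,3} D(V)={1,2,3}: W {1,2,3}->{1,2}; V {1,2,3}->{2,3} => REVISION
Constraint 4 (Z != W) on D(Z)={2,3,4} D(W)={1,2}: no change => not a revision
Total revisions = 2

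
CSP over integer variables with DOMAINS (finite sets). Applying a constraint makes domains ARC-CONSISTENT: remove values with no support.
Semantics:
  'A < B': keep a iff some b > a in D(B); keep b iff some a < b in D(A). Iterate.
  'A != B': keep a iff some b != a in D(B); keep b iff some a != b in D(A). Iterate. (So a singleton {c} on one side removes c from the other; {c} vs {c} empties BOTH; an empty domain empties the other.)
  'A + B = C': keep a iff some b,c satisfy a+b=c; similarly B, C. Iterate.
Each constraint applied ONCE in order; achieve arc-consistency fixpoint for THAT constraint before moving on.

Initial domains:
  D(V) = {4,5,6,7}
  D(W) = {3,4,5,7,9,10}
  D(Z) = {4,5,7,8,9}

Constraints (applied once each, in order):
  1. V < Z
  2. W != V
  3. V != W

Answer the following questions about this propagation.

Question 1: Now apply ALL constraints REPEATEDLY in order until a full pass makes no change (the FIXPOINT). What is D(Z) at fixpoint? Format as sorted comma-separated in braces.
pass 0 (initial): D(Z)={4,5,7,8,9}
pass 1: Z {4,5,7,8,9}->{5,7,8,9}
pass 2: no change
Fixpoint after 2 passes: D(Z) = {5,7,8,9}

Answer: {5,7,8,9}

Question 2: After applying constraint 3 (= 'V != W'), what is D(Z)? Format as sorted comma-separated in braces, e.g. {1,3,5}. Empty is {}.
Answer: {5,7,8,9}

Derivation:
Constraint 1 (V < Z) on D(V)={4,5,6,7} D(Z)={4,5,7,8,9}: Z {4,5,7,8,9}->{5,7,8,9}
Constraint 2 (W != V) on D(W)={3,4,5,7,9,10} D(V)={4,5,6,7}: no change
Constraint 3 (V != W) on D(V)={4,5,6,7} D(W)={3,4,5,7,9,10}: no change
So after constraint 3: D(Z) = {5,7,8,9}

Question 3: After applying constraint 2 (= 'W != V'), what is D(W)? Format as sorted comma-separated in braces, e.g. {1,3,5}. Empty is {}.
Answer: {3,4,5,7,9,10}

Derivation:
Constraint 1 (V < Z) on D(V)={4,5,6,7} D(Z)={4,5,7,8,9}: Z {4,5,7,8,9}->{5,7,8,9}
Constraint 2 (W != V) on D(W)={3,4,5,7,9,10} D(V)={4,5,6,7}: no change
So after constraint 2: D(W) = {3,4,5,7,9,10}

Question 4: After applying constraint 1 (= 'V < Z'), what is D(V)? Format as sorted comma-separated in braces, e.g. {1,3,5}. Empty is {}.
Constraint 1 (V < Z) on D(V)={4,5,6,7} D(Z)={4,5,7,8,9}: Z {4,5,7,8,9}->{5,7,8,9}
So after constraint 1: D(V) = {4,5,6,7}

Answer: {4,5,6,7}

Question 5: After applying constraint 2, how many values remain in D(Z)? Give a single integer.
Constraint 1 (V < Z) on D(V)={4,5,6,7} D(Z)={4,5,7,8,9}: Z {4,5,7,8,9}->{5,7,8,9}
Constraint 2 (W != V) on D(W)={3,4,5,7,9,10} D(V)={4,5,6,7}: no change
So after constraint 2: D(Z)={5,7,8,9}, size = 4

Answer: 4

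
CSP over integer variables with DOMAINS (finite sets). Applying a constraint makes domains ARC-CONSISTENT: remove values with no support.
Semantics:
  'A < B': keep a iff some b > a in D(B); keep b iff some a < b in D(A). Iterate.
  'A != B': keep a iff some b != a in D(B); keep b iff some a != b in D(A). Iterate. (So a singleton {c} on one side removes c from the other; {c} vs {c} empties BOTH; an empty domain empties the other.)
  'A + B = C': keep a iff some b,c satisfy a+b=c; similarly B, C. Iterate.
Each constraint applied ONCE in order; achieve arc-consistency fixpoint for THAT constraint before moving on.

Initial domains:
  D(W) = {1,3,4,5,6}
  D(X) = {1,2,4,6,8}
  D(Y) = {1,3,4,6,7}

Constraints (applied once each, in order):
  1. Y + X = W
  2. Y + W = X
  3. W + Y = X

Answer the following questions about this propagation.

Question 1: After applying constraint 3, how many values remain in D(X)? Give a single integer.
Constraint 1 (Y + X = W) on D(Y)={1,3,4,6,7} D(X)={1,2,4,6,8} D(W)={1,3,4,5,6}: Y {1,3,4,6,7}->{1,3,4}; X {1,2,4,6,8}->{1,2,4}; W {1,3,4,5,6}->{3,4,5,6}
Constraint 2 (Y + W = X) on D(Y)={1,3,4} D(W)={3,4,5,6} D(X)={1,2,4}: Y {1,3,4}->{1}; W {3,4,5,6}->{3}; X {1,2,4}->{4}
Constraint 3 (W + Y = X) on D(W)={3} D(Y)={1} D(X)={4}: no change
So after constraint 3: D(X)={4}, size = 1

Answer: 1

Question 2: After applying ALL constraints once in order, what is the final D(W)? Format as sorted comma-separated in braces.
Answer: {3}

Derivation:
Constraint 1 (Y + X = W) on D(Y)={1,3,4,6,7} D(X)={1,2,4,6,8} D(W)={1,3,4,5,6}: Y {1,3,4,6,7}->{1,3,4}; X {1,2,4,6,8}->{1,2,4}; W {1,3,4,5,6}->{3,4,5,6}
Constraint 2 (Y + W = X) on D(Y)={1,3,4} D(W)={3,4,5,6} D(X)={1,2,4}: Y {1,3,4}->{1}; W {3,4,5,6}->{3}; X {1,2,4}->{4}
Constraint 3 (W + Y = X) on D(W)={3} D(Y)={1} D(X)={4}: no change
So after all 3 constraints: D(W) = {3}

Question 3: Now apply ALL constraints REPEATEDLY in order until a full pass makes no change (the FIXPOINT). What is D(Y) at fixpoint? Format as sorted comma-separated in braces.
Answer: {}

Derivation:
pass 0 (initial): D(Y)={1,3,4,6,7}
pass 1: W {1,3,4,5,6}->{3}; X {1,2,4,6,8}->{4}; Y {1,3,4,6,7}->{1}
pass 2: W {3}->{}; X {4}->{}; Y {1}->{}
pass 3: no change
Fixpoint after 3 passes: D(Y) = {}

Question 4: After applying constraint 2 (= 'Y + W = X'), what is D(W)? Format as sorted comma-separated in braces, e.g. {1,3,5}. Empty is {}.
Answer: {3}

Derivation:
Constraint 1 (Y + X = W) on D(Y)={1,3,4,6,7} D(X)={1,2,4,6,8} D(W)={1,3,4,5,6}: Y {1,3,4,6,7}->{1,3,4}; X {1,2,4,6,8}->{1,2,4}; W {1,3,4,5,6}->{3,4,5,6}
Constraint 2 (Y + W = X) on D(Y)={1,3,4} D(W)={3,4,5,6} D(X)={1,2,4}: Y {1,3,4}->{1}; W {3,4,5,6}->{3}; X {1,2,4}->{4}
So after constraint 2: D(W) = {3}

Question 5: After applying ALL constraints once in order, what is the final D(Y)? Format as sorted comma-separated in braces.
Constraint 1 (Y + X = W) on D(Y)={1,3,4,6,7} D(X)={1,2,4,6,8} D(W)={1,3,4,5,6}: Y {1,3,4,6,7}->{1,3,4}; X {1,2,4,6,8}->{1,2,4}; W {1,3,4,5,6}->{3,4,5,6}
Constraint 2 (Y + W = X) on D(Y)={1,3,4} D(W)={3,4,5,6} D(X)={1,2,4}: Y {1,3,4}->{1}; W {3,4,5,6}->{3}; X {1,2,4}->{4}
Constraint 3 (W + Y = X) on D(W)={3} D(Y)={1} D(X)={4}: no change
So after all 3 constraints: D(Y) = {1}

Answer: {1}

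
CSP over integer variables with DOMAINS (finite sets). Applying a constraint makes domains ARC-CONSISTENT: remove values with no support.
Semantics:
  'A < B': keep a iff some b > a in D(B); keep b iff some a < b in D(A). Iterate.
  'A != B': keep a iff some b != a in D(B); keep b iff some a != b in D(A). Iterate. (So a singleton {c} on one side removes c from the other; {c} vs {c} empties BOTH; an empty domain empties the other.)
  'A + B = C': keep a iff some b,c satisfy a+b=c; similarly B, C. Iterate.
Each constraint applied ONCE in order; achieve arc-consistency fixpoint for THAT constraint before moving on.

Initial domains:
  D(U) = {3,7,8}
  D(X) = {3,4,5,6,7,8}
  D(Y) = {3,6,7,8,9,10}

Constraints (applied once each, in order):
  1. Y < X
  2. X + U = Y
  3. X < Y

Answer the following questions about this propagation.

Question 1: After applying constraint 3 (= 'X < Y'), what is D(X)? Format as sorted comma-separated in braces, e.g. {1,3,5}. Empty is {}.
Answer: {4}

Derivation:
Constraint 1 (Y < X) on D(Y)={3,6,7,8,9,10} D(X)={3,4,5,6,7,8}: Y {3,6,7,8,9,10}->{3,6,7}; X {3,4,5,6,7,8}->{4,5,6,7,8}
Constraint 2 (X + U = Y) on D(X)={4,5,6,7,8} D(U)={3,7,8} D(Y)={3,6,7}: X {4,5,6,7,8}->{4}; U {3,7,8}->{3}; Y {3,6,7}->{7}
Constraint 3 (X < Y) on D(X)={4} D(Y)={7}: no change
So after constraint 3: D(X) = {4}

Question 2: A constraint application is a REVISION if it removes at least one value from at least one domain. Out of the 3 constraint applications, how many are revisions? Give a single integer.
Answer: 2

Derivation:
Constraint 1 (Y < X) on D(Y)={3,6,7,8,9,10} D(X)={3,4,5,6,7,8}: Y {3,6,7,8,9,10}->{3,6,7}; X {3,4,5,6,7,8}->{4,5,6,7,8} => REVISION
Constraint 2 (X + U = Y) on D(X)={4,5,6,7,8} D(U)={3,7,8} D(Y)={3,6,7}: X {4,5,6,7,8}->{4}; U {3,7,8}->{3}; Y {3,6,7}->{7} => REVISION
Constraint 3 (X < Y) on D(X)={4} D(Y)={7}: no change => not a revision
Total revisions = 2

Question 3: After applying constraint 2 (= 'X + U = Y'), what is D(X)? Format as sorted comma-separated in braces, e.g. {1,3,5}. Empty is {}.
Constraint 1 (Y < X) on D(Y)={3,6,7,8,9,10} D(X)={3,4,5,6,7,8}: Y {3,6,7,8,9,10}->{3,6,7}; X {3,4,5,6,7,8}->{4,5,6,7,8}
Constraint 2 (X + U = Y) on D(X)={4,5,6,7,8} D(U)={3,7,8} D(Y)={3,6,7}: X {4,5,6,7,8}->{4}; U {3,7,8}->{3}; Y {3,6,7}->{7}
So after constraint 2: D(X) = {4}

Answer: {4}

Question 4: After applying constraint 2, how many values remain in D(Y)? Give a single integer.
Answer: 1

Derivation:
Constraint 1 (Y < X) on D(Y)={3,6,7,8,9,10} D(X)={3,4,5,6,7,8}: Y {3,6,7,8,9,10}->{3,6,7}; X {3,4,5,6,7,8}->{4,5,6,7,8}
Constraint 2 (X + U = Y) on D(X)={4,5,6,7,8} D(U)={3,7,8} D(Y)={3,6,7}: X {4,5,6,7,8}->{4}; U {3,7,8}->{3}; Y {3,6,7}->{7}
So after constraint 2: D(Y)={7}, size = 1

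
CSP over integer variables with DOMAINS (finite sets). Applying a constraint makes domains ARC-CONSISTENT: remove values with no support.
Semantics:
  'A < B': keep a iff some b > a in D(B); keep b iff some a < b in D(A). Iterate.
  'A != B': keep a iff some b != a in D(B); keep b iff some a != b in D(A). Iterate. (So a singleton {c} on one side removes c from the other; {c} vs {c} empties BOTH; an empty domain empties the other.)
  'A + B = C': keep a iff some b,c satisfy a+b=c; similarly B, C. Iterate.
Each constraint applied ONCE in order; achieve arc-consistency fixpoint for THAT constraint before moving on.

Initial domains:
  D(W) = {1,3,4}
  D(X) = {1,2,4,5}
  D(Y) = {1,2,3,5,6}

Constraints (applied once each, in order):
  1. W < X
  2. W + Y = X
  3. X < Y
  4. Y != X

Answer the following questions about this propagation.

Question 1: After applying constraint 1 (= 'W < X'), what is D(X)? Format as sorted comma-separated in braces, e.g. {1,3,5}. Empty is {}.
Answer: {2,4,5}

Derivation:
Constraint 1 (W < X) on D(W)={1,3,4} D(X)={1,2,4,5}: X {1,2,4,5}->{2,4,5}
So after constraint 1: D(X) = {2,4,5}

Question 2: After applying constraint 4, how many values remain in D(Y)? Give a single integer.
Constraint 1 (W < X) on D(W)={1,3,4} D(X)={1,2,4,5}: X {1,2,4,5}->{2,4,5}
Constraint 2 (W + Y = X) on D(W)={1,3,4} D(Y)={1,2,3,5,6} D(X)={2,4,5}: Y {1,2,3,5,6}->{1,2,3}
Constraint 3 (X < Y) on D(X)={2,4,5} D(Y)={1,2,3}: X {2,4,5}->{2}; Y {1,2,3}->{3}
Constraint 4 (Y != X) on D(Y)={3} D(X)={2}: no change
So after constraint 4: D(Y)={3}, size = 1

Answer: 1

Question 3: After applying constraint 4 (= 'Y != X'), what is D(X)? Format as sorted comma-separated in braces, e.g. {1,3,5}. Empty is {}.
Answer: {2}

Derivation:
Constraint 1 (W < X) on D(W)={1,3,4} D(X)={1,2,4,5}: X {1,2,4,5}->{2,4,5}
Constraint 2 (W + Y = X) on D(W)={1,3,4} D(Y)={1,2,3,5,6} D(X)={2,4,5}: Y {1,2,3,5,6}->{1,2,3}
Constraint 3 (X < Y) on D(X)={2,4,5} D(Y)={1,2,3}: X {2,4,5}->{2}; Y {1,2,3}->{3}
Constraint 4 (Y != X) on D(Y)={3} D(X)={2}: no change
So after constraint 4: D(X) = {2}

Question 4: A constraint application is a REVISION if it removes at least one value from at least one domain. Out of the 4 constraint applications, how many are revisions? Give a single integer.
Answer: 3

Derivation:
Constraint 1 (W < X) on D(W)={1,3,4} D(X)={1,2,4,5}: X {1,2,4,5}->{2,4,5} => REVISION
Constraint 2 (W + Y = X) on D(W)={1,3,4} D(Y)={1,2,3,5,6} D(X)={2,4,5}: Y {1,2,3,5,6}->{1,2,3} => REVISION
Constraint 3 (X < Y) on D(X)={2,4,5} D(Y)={1,2,3}: X {2,4,5}->{2}; Y {1,2,3}->{3} => REVISION
Constraint 4 (Y != X) on D(Y)={3} D(X)={2}: no change => not a revision
Total revisions = 3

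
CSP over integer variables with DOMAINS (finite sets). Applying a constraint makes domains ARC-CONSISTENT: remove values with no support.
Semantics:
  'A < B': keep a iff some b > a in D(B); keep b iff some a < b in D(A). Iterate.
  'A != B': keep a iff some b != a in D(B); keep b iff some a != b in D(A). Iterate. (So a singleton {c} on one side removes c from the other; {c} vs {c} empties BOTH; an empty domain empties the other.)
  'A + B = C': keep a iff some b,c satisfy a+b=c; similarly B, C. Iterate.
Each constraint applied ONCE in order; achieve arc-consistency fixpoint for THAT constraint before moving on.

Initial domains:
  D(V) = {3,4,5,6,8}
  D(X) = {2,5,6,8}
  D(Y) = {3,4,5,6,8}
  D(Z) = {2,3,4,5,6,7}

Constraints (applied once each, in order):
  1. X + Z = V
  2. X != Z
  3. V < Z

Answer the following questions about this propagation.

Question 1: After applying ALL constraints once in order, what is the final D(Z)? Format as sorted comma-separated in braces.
Constraint 1 (X + Z = V) on D(X)={2,5,6,8} D(Z)={2,3,4,5,6,7} D(V)={3,4,5,6,8}: X {2,5,6,8}->{2,5,6}; Z {2,3,4,5,6,7}->{2,3,4,6}; V {3,4,5,6,8}->{4,5,6,8}
Constraint 2 (X != Z) on D(X)={2,5,6} D(Z)={2,3,4,6}: no change
Constraint 3 (V < Z) on D(V)={4,5,6,8} D(Z)={2,3,4,6}: V {4,5,6,8}->{4,5}; Z {2,3,4,6}->{6}
So after all 3 constraints: D(Z) = {6}

Answer: {6}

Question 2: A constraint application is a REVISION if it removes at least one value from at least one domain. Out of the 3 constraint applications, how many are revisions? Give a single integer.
Answer: 2

Derivation:
Constraint 1 (X + Z = V) on D(X)={2,5,6,8} D(Z)={2,3,4,5,6,7} D(V)={3,4,5,6,8}: X {2,5,6,8}->{2,5,6}; Z {2,3,4,5,6,7}->{2,3,4,6}; V {3,4,5,6,8}->{4,5,6,8} => REVISION
Constraint 2 (X != Z) on D(X)={2,5,6} D(Z)={2,3,4,6}: no change => not a revision
Constraint 3 (V < Z) on D(V)={4,5,6,8} D(Z)={2,3,4,6}: V {4,5,6,8}->{4,5}; Z {2,3,4,6}->{6} => REVISION
Total revisions = 2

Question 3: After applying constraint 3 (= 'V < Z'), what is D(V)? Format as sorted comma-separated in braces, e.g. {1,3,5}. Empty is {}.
Answer: {4,5}

Derivation:
Constraint 1 (X + Z = V) on D(X)={2,5,6,8} D(Z)={2,3,4,5,6,7} D(V)={3,4,5,6,8}: X {2,5,6,8}->{2,5,6}; Z {2,3,4,5,6,7}->{2,3,4,6}; V {3,4,5,6,8}->{4,5,6,8}
Constraint 2 (X != Z) on D(X)={2,5,6} D(Z)={2,3,4,6}: no change
Constraint 3 (V < Z) on D(V)={4,5,6,8} D(Z)={2,3,4,6}: V {4,5,6,8}->{4,5}; Z {2,3,4,6}->{6}
So after constraint 3: D(V) = {4,5}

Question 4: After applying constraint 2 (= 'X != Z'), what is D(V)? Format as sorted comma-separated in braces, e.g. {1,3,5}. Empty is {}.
Constraint 1 (X + Z = V) on D(X)={2,5,6,8} D(Z)={2,3,4,5,6,7} D(V)={3,4,5,6,8}: X {2,5,6,8}->{2,5,6}; Z {2,3,4,5,6,7}->{2,3,4,6}; V {3,4,5,6,8}->{4,5,6,8}
Constraint 2 (X != Z) on D(X)={2,5,6} D(Z)={2,3,4,6}: no change
So after constraint 2: D(V) = {4,5,6,8}

Answer: {4,5,6,8}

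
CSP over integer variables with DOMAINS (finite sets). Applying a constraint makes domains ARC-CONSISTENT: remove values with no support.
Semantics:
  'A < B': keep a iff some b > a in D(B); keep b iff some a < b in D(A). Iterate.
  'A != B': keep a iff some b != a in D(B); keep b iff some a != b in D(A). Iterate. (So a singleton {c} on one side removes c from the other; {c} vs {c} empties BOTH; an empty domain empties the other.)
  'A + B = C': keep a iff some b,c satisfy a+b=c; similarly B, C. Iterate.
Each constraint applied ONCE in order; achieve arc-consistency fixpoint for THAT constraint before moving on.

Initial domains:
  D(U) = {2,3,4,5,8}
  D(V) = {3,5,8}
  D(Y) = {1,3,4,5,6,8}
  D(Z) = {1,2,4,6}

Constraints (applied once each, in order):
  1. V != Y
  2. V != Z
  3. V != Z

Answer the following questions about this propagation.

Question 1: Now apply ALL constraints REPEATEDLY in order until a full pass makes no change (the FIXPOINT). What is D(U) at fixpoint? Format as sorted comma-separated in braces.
Answer: {2,3,4,5,8}

Derivation:
pass 0 (initial): D(U)={2,3,4,5,8}
pass 1: no change
Fixpoint after 1 passes: D(U) = {2,3,4,5,8}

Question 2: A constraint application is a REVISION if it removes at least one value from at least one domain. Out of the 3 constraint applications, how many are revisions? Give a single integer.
Constraint 1 (V != Y) on D(V)={3,5,8} D(Y)={1,3,4,5,6,8}: no change => not a revision
Constraint 2 (V != Z) on D(V)={3,5,8} D(Z)={1,2,4,6}: no change => not a revision
Constraint 3 (V != Z) on D(V)={3,5,8} D(Z)={1,2,4,6}: no change => not a revision
Total revisions = 0

Answer: 0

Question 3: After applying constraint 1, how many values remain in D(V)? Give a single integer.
Constraint 1 (V != Y) on D(V)={3,5,8} D(Y)={1,3,4,5,6,8}: no change
So after constraint 1: D(V)={3,5,8}, size = 3

Answer: 3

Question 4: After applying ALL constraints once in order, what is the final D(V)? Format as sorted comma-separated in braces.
Constraint 1 (V != Y) on D(V)={3,5,8} D(Y)={1,3,4,5,6,8}: no change
Constraint 2 (V != Z) on D(V)={3,5,8} D(Z)={1,2,4,6}: no change
Constraint 3 (V != Z) on D(V)={3,5,8} D(Z)={1,2,4,6}: no change
So after all 3 constraints: D(V) = {3,5,8}

Answer: {3,5,8}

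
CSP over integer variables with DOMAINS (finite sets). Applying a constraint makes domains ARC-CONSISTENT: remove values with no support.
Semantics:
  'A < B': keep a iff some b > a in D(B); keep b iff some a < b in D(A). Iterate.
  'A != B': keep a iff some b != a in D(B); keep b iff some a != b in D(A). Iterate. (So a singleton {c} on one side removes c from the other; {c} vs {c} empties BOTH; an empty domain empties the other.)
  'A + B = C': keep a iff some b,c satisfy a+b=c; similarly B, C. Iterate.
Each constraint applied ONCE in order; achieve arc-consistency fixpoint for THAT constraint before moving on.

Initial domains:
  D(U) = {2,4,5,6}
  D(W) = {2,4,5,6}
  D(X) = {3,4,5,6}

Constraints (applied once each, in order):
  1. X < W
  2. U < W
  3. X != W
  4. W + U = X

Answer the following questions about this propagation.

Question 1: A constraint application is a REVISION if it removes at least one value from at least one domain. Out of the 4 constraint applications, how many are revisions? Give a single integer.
Constraint 1 (X < W) on D(X)={3,4,5,6} D(W)={2,4,5,6}: X {3,4,5,6}->{3,4,5}; W {2,4,5,6}->{4,5,6} => REVISION
Constraint 2 (U < W) on D(U)={2,4,5,6} D(W)={4,5,6}: U {2,4,5,6}->{2,4,5} => REVISION
Constraint 3 (X != W) on D(X)={3,4,5} D(W)={4,5,6}: no change => not a revision
Constraint 4 (W + U = X) on D(W)={4,5,6} D(U)={2,4,5} D(X)={3,4,5}: W {4,5,6}->{}; U {2,4,5}->{}; X {3,4,5}->{} => REVISION
Total revisions = 3

Answer: 3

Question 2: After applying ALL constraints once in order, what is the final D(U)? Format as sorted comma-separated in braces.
Answer: {}

Derivation:
Constraint 1 (X < W) on D(X)={3,4,5,6} D(W)={2,4,5,6}: X {3,4,5,6}->{3,4,5}; W {2,4,5,6}->{4,5,6}
Constraint 2 (U < W) on D(U)={2,4,5,6} D(W)={4,5,6}: U {2,4,5,6}->{2,4,5}
Constraint 3 (X != W) on D(X)={3,4,5} D(W)={4,5,6}: no change
Constraint 4 (W + U = X) on D(W)={4,5,6} D(U)={2,4,5} D(X)={3,4,5}: W {4,5,6}->{}; U {2,4,5}->{}; X {3,4,5}->{}
So after all 4 constraints: D(U) = {}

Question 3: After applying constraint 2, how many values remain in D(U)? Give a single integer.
Constraint 1 (X < W) on D(X)={3,4,5,6} D(W)={2,4,5,6}: X {3,4,5,6}->{3,4,5}; W {2,4,5,6}->{4,5,6}
Constraint 2 (U < W) on D(U)={2,4,5,6} D(W)={4,5,6}: U {2,4,5,6}->{2,4,5}
So after constraint 2: D(U)={2,4,5}, size = 3

Answer: 3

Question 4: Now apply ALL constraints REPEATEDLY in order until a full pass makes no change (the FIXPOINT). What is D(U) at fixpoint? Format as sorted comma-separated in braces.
Answer: {}

Derivation:
pass 0 (initial): D(U)={2,4,5,6}
pass 1: U {2,4,5,6}->{}; W {2,4,5,6}->{}; X {3,4,5,6}->{}
pass 2: no change
Fixpoint after 2 passes: D(U) = {}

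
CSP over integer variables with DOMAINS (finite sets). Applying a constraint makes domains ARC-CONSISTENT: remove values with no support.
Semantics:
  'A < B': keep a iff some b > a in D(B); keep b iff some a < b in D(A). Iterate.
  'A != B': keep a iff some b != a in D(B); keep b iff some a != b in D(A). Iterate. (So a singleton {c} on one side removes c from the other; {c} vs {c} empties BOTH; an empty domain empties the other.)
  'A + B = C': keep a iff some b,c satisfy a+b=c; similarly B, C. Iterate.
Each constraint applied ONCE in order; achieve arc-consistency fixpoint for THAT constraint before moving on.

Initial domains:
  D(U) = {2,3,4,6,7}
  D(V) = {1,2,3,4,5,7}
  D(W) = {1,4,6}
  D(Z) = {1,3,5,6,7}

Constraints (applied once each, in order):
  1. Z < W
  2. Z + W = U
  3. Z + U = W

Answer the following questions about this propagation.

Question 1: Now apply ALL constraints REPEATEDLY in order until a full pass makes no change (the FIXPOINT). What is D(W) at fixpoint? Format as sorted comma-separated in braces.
pass 0 (initial): D(W)={1,4,6}
pass 1: U {2,3,4,6,7}->{}; W {1,4,6}->{}; Z {1,3,5,6,7}->{}
pass 2: no change
Fixpoint after 2 passes: D(W) = {}

Answer: {}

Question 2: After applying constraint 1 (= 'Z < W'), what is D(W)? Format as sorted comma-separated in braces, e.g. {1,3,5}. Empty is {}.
Answer: {4,6}

Derivation:
Constraint 1 (Z < W) on D(Z)={1,3,5,6,7} D(W)={1,4,6}: Z {1,3,5,6,7}->{1,3,5}; W {1,4,6}->{4,6}
So after constraint 1: D(W) = {4,6}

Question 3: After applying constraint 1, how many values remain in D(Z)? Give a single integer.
Answer: 3

Derivation:
Constraint 1 (Z < W) on D(Z)={1,3,5,6,7} D(W)={1,4,6}: Z {1,3,5,6,7}->{1,3,5}; W {1,4,6}->{4,6}
So after constraint 1: D(Z)={1,3,5}, size = 3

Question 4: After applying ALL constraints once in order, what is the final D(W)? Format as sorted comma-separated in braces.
Constraint 1 (Z < W) on D(Z)={1,3,5,6,7} D(W)={1,4,6}: Z {1,3,5,6,7}->{1,3,5}; W {1,4,6}->{4,6}
Constraint 2 (Z + W = U) on D(Z)={1,3,5} D(W)={4,6} D(U)={2,3,4,6,7}: Z {1,3,5}->{1,3}; U {2,3,4,6,7}->{7}
Constraint 3 (Z + U = W) on D(Z)={1,3} D(U)={7} D(W)={4,6}: Z {1,3}->{}; U {7}->{}; W {4,6}->{}
So after all 3 constraints: D(W) = {}

Answer: {}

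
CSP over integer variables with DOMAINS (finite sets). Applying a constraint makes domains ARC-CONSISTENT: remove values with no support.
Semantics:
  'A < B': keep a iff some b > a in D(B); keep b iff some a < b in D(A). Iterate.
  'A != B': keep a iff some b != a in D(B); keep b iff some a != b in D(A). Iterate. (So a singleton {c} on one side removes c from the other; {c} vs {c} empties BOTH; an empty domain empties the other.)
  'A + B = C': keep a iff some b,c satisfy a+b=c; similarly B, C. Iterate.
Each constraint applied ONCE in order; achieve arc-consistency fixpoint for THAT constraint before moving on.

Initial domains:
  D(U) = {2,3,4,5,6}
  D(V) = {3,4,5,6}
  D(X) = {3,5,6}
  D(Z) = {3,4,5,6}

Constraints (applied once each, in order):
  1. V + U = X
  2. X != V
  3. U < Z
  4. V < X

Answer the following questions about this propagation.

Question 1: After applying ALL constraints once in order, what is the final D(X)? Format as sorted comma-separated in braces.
Answer: {5,6}

Derivation:
Constraint 1 (V + U = X) on D(V)={3,4,5,6} D(U)={2,3,4,5,6} D(X)={3,5,6}: V {3,4,5,6}->{3,4}; U {2,3,4,5,6}->{2,3}; X {3,5,6}->{5,6}
Constraint 2 (X != V) on D(X)={5,6} D(V)={3,4}: no change
Constraint 3 (U < Z) on D(U)={2,3} D(Z)={3,4,5,6}: no change
Constraint 4 (V < X) on D(V)={3,4} D(X)={5,6}: no change
So after all 4 constraints: D(X) = {5,6}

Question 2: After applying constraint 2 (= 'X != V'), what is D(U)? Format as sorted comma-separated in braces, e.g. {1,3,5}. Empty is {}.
Answer: {2,3}

Derivation:
Constraint 1 (V + U = X) on D(V)={3,4,5,6} D(U)={2,3,4,5,6} D(X)={3,5,6}: V {3,4,5,6}->{3,4}; U {2,3,4,5,6}->{2,3}; X {3,5,6}->{5,6}
Constraint 2 (X != V) on D(X)={5,6} D(V)={3,4}: no change
So after constraint 2: D(U) = {2,3}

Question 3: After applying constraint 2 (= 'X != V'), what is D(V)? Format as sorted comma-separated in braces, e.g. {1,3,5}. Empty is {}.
Constraint 1 (V + U = X) on D(V)={3,4,5,6} D(U)={2,3,4,5,6} D(X)={3,5,6}: V {3,4,5,6}->{3,4}; U {2,3,4,5,6}->{2,3}; X {3,5,6}->{5,6}
Constraint 2 (X != V) on D(X)={5,6} D(V)={3,4}: no change
So after constraint 2: D(V) = {3,4}

Answer: {3,4}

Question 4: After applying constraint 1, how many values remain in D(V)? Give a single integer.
Answer: 2

Derivation:
Constraint 1 (V + U = X) on D(V)={3,4,5,6} D(U)={2,3,4,5,6} D(X)={3,5,6}: V {3,4,5,6}->{3,4}; U {2,3,4,5,6}->{2,3}; X {3,5,6}->{5,6}
So after constraint 1: D(V)={3,4}, size = 2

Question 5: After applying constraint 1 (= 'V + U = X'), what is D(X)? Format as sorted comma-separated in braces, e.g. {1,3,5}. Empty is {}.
Constraint 1 (V + U = X) on D(V)={3,4,5,6} D(U)={2,3,4,5,6} D(X)={3,5,6}: V {3,4,5,6}->{3,4}; U {2,3,4,5,6}->{2,3}; X {3,5,6}->{5,6}
So after constraint 1: D(X) = {5,6}

Answer: {5,6}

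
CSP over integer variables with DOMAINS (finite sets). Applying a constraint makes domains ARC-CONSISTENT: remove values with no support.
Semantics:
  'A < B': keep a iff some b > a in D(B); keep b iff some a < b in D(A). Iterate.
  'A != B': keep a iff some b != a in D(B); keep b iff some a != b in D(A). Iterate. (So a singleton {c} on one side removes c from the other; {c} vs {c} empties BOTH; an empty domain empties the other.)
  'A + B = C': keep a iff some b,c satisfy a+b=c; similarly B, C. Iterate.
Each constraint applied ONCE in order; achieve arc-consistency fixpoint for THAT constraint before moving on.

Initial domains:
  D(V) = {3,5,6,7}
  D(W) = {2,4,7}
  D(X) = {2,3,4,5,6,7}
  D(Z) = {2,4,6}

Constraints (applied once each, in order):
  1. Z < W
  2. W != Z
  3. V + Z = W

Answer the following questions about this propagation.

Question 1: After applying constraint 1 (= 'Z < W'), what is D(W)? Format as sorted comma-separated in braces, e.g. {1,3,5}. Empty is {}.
Answer: {4,7}

Derivation:
Constraint 1 (Z < W) on D(Z)={2,4,6} D(W)={2,4,7}: W {2,4,7}->{4,7}
So after constraint 1: D(W) = {4,7}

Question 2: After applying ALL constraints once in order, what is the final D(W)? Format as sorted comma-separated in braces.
Answer: {7}

Derivation:
Constraint 1 (Z < W) on D(Z)={2,4,6} D(W)={2,4,7}: W {2,4,7}->{4,7}
Constraint 2 (W != Z) on D(W)={4,7} D(Z)={2,4,6}: no change
Constraint 3 (V + Z = W) on D(V)={3,5,6,7} D(Z)={2,4,6} D(W)={4,7}: V {3,5,6,7}->{3,5}; Z {2,4,6}->{2,4}; W {4,7}->{7}
So after all 3 constraints: D(W) = {7}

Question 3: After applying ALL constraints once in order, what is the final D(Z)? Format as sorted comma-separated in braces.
Answer: {2,4}

Derivation:
Constraint 1 (Z < W) on D(Z)={2,4,6} D(W)={2,4,7}: W {2,4,7}->{4,7}
Constraint 2 (W != Z) on D(W)={4,7} D(Z)={2,4,6}: no change
Constraint 3 (V + Z = W) on D(V)={3,5,6,7} D(Z)={2,4,6} D(W)={4,7}: V {3,5,6,7}->{3,5}; Z {2,4,6}->{2,4}; W {4,7}->{7}
So after all 3 constraints: D(Z) = {2,4}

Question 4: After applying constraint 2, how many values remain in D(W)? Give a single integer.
Answer: 2

Derivation:
Constraint 1 (Z < W) on D(Z)={2,4,6} D(W)={2,4,7}: W {2,4,7}->{4,7}
Constraint 2 (W != Z) on D(W)={4,7} D(Z)={2,4,6}: no change
So after constraint 2: D(W)={4,7}, size = 2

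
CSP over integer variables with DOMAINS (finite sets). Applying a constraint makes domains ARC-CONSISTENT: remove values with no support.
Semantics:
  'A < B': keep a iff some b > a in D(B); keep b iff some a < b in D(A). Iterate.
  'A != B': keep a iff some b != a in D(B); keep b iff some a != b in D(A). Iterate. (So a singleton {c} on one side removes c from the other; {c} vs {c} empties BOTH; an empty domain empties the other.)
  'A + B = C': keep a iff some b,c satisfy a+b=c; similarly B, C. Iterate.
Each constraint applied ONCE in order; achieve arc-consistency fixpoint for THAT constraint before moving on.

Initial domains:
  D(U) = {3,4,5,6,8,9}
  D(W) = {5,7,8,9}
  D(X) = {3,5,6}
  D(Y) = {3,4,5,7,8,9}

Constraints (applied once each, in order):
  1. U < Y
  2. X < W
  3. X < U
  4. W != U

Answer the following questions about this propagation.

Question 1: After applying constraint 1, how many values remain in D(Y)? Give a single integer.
Answer: 5

Derivation:
Constraint 1 (U < Y) on D(U)={3,4,5,6,8,9} D(Y)={3,4,5,7,8,9}: U {3,4,5,6,8,9}->{3,4,5,6,8}; Y {3,4,5,7,8,9}->{4,5,7,8,9}
So after constraint 1: D(Y)={4,5,7,8,9}, size = 5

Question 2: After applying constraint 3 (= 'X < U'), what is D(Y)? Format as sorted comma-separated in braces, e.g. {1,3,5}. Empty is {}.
Answer: {4,5,7,8,9}

Derivation:
Constraint 1 (U < Y) on D(U)={3,4,5,6,8,9} D(Y)={3,4,5,7,8,9}: U {3,4,5,6,8,9}->{3,4,5,6,8}; Y {3,4,5,7,8,9}->{4,5,7,8,9}
Constraint 2 (X < W) on D(X)={3,5,6} D(W)={5,7,8,9}: no change
Constraint 3 (X < U) on D(X)={3,5,6} D(U)={3,4,5,6,8}: U {3,4,5,6,8}->{4,5,6,8}
So after constraint 3: D(Y) = {4,5,7,8,9}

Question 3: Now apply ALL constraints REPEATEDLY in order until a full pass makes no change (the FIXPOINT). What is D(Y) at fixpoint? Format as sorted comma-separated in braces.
Answer: {5,7,8,9}

Derivation:
pass 0 (initial): D(Y)={3,4,5,7,8,9}
pass 1: U {3,4,5,6,8,9}->{4,5,6,8}; Y {3,4,5,7,8,9}->{4,5,7,8,9}
pass 2: Y {4,5,7,8,9}->{5,7,8,9}
pass 3: no change
Fixpoint after 3 passes: D(Y) = {5,7,8,9}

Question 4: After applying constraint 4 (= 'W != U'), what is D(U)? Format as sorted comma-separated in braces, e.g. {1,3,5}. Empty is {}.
Constraint 1 (U < Y) on D(U)={3,4,5,6,8,9} D(Y)={3,4,5,7,8,9}: U {3,4,5,6,8,9}->{3,4,5,6,8}; Y {3,4,5,7,8,9}->{4,5,7,8,9}
Constraint 2 (X < W) on D(X)={3,5,6} D(W)={5,7,8,9}: no change
Constraint 3 (X < U) on D(X)={3,5,6} D(U)={3,4,5,6,8}: U {3,4,5,6,8}->{4,5,6,8}
Constraint 4 (W != U) on D(W)={5,7,8,9} D(U)={4,5,6,8}: no change
So after constraint 4: D(U) = {4,5,6,8}

Answer: {4,5,6,8}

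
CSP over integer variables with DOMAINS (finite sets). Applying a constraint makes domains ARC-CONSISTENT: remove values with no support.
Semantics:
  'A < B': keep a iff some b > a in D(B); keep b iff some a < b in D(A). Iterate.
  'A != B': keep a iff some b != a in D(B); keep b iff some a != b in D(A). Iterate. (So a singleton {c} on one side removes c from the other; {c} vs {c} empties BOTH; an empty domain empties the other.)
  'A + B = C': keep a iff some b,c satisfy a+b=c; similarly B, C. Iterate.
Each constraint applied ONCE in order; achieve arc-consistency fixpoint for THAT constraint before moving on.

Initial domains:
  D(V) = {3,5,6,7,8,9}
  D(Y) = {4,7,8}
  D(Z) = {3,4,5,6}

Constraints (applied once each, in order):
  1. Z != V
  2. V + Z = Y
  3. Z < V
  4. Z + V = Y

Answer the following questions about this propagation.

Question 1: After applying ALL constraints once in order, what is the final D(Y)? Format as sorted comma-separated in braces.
Constraint 1 (Z != V) on D(Z)={3,4,5,6} D(V)={3,5,6,7,8,9}: no change
Constraint 2 (V + Z = Y) on D(V)={3,5,6,7,8,9} D(Z)={3,4,5,6} D(Y)={4,7,8}: V {3,5,6,7,8,9}->{3,5}; Z {3,4,5,6}->{3,4,5}; Y {4,7,8}->{7,8}
Constraint 3 (Z < V) on D(Z)={3,4,5} D(V)={3,5}: Z {3,4,5}->{3,4}; V {3,5}->{5}
Constraint 4 (Z + V = Y) on D(Z)={3,4} D(V)={5} D(Y)={7,8}: Z {3,4}->{3}; Y {7,8}->{8}
So after all 4 constraints: D(Y) = {8}

Answer: {8}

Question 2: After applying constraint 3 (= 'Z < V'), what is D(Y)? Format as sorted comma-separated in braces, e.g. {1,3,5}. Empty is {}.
Answer: {7,8}

Derivation:
Constraint 1 (Z != V) on D(Z)={3,4,5,6} D(V)={3,5,6,7,8,9}: no change
Constraint 2 (V + Z = Y) on D(V)={3,5,6,7,8,9} D(Z)={3,4,5,6} D(Y)={4,7,8}: V {3,5,6,7,8,9}->{3,5}; Z {3,4,5,6}->{3,4,5}; Y {4,7,8}->{7,8}
Constraint 3 (Z < V) on D(Z)={3,4,5} D(V)={3,5}: Z {3,4,5}->{3,4}; V {3,5}->{5}
So after constraint 3: D(Y) = {7,8}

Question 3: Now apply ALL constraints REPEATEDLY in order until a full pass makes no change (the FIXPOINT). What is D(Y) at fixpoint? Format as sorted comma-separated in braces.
Answer: {8}

Derivation:
pass 0 (initial): D(Y)={4,7,8}
pass 1: V {3,5,6,7,8,9}->{5}; Y {4,7,8}->{8}; Z {3,4,5,6}->{3}
pass 2: no change
Fixpoint after 2 passes: D(Y) = {8}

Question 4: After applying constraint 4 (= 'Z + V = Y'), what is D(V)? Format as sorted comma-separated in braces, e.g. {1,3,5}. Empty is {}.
Answer: {5}

Derivation:
Constraint 1 (Z != V) on D(Z)={3,4,5,6} D(V)={3,5,6,7,8,9}: no change
Constraint 2 (V + Z = Y) on D(V)={3,5,6,7,8,9} D(Z)={3,4,5,6} D(Y)={4,7,8}: V {3,5,6,7,8,9}->{3,5}; Z {3,4,5,6}->{3,4,5}; Y {4,7,8}->{7,8}
Constraint 3 (Z < V) on D(Z)={3,4,5} D(V)={3,5}: Z {3,4,5}->{3,4}; V {3,5}->{5}
Constraint 4 (Z + V = Y) on D(Z)={3,4} D(V)={5} D(Y)={7,8}: Z {3,4}->{3}; Y {7,8}->{8}
So after constraint 4: D(V) = {5}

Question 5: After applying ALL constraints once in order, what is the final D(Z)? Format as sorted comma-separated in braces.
Constraint 1 (Z != V) on D(Z)={3,4,5,6} D(V)={3,5,6,7,8,9}: no change
Constraint 2 (V + Z = Y) on D(V)={3,5,6,7,8,9} D(Z)={3,4,5,6} D(Y)={4,7,8}: V {3,5,6,7,8,9}->{3,5}; Z {3,4,5,6}->{3,4,5}; Y {4,7,8}->{7,8}
Constraint 3 (Z < V) on D(Z)={3,4,5} D(V)={3,5}: Z {3,4,5}->{3,4}; V {3,5}->{5}
Constraint 4 (Z + V = Y) on D(Z)={3,4} D(V)={5} D(Y)={7,8}: Z {3,4}->{3}; Y {7,8}->{8}
So after all 4 constraints: D(Z) = {3}

Answer: {3}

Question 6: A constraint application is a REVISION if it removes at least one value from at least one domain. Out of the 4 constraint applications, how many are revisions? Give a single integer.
Constraint 1 (Z != V) on D(Z)={3,4,5,6} D(V)={3,5,6,7,8,9}: no change => not a revision
Constraint 2 (V + Z = Y) on D(V)={3,5,6,7,8,9} D(Z)={3,4,5,6} D(Y)={4,7,8}: V {3,5,6,7,8,9}->{3,5}; Z {3,4,5,6}->{3,4,5}; Y {4,7,8}->{7,8} => REVISION
Constraint 3 (Z < V) on D(Z)={3,4,5} D(V)={3,5}: Z {3,4,5}->{3,4}; V {3,5}->{5} => REVISION
Constraint 4 (Z + V = Y) on D(Z)={3,4} D(V)={5} D(Y)={7,8}: Z {3,4}->{3}; Y {7,8}->{8} => REVISION
Total revisions = 3

Answer: 3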